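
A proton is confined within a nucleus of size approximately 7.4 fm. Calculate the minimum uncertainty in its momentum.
7.125 × 10^-21 kg·m/s

Using the Heisenberg uncertainty principle:
ΔxΔp ≥ ℏ/2

With Δx ≈ L = 7.400e-15 m (the confinement size):
Δp_min = ℏ/(2Δx)
Δp_min = (1.055e-34 J·s) / (2 × 7.400e-15 m)
Δp_min = 7.125e-21 kg·m/s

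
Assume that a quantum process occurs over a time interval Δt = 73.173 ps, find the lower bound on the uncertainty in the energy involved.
4.498 μeV

Using the energy-time uncertainty principle:
ΔEΔt ≥ ℏ/2

The minimum uncertainty in energy is:
ΔE_min = ℏ/(2Δt)
ΔE_min = (1.055e-34 J·s) / (2 × 7.317e-11 s)
ΔE_min = 7.206e-25 J = 4.498 μeV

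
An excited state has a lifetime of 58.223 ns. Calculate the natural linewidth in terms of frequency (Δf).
1.367 MHz

Using the energy-time uncertainty principle and E = hf:
ΔEΔt ≥ ℏ/2
hΔf·Δt ≥ ℏ/2

The minimum frequency uncertainty is:
Δf = ℏ/(2hτ) = 1/(4πτ)
Δf = 1/(4π × 5.822e-08 s)
Δf = 1.367e+06 Hz = 1.367 MHz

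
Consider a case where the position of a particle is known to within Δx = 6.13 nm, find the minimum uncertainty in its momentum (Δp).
8.602 × 10^-27 kg·m/s

Using the Heisenberg uncertainty principle:
ΔxΔp ≥ ℏ/2

The minimum uncertainty in momentum is:
Δp_min = ℏ/(2Δx)
Δp_min = (1.055e-34 J·s) / (2 × 6.130e-09 m)
Δp_min = 8.602e-27 kg·m/s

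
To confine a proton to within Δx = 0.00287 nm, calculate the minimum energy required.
629.782 meV

Localizing a particle requires giving it sufficient momentum uncertainty:

1. From uncertainty principle: Δp ≥ ℏ/(2Δx)
   Δp_min = (1.055e-34 J·s) / (2 × 2.870e-12 m)
   Δp_min = 1.837e-23 kg·m/s

2. This momentum uncertainty corresponds to kinetic energy:
   KE ≈ (Δp)²/(2m) = (1.837e-23)²/(2 × 1.673e-27 kg)
   KE = 1.009e-19 J = 629.782 meV

Tighter localization requires more energy.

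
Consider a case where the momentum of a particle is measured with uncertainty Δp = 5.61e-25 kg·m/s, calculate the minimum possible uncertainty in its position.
93.990 pm

Using the Heisenberg uncertainty principle:
ΔxΔp ≥ ℏ/2

The minimum uncertainty in position is:
Δx_min = ℏ/(2Δp)
Δx_min = (1.055e-34 J·s) / (2 × 5.610e-25 kg·m/s)
Δx_min = 9.399e-11 m = 93.990 pm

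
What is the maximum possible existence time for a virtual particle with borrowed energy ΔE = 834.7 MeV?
3.943 × 10^-25 s

Using the energy-time uncertainty principle:
ΔEΔt ≥ ℏ/2

For a virtual particle borrowing energy ΔE, the maximum lifetime is:
Δt_max = ℏ/(2ΔE)

Converting energy:
ΔE = 834.7 MeV = 1.337e-10 J

Δt_max = (1.055e-34 J·s) / (2 × 1.337e-10 J)
Δt_max = 3.943e-25 s = 3.943 × 10^-25 s

Virtual particles with higher borrowed energy exist for shorter times.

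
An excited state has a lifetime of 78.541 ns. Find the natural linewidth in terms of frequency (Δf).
1.013 MHz

Using the energy-time uncertainty principle and E = hf:
ΔEΔt ≥ ℏ/2
hΔf·Δt ≥ ℏ/2

The minimum frequency uncertainty is:
Δf = ℏ/(2hτ) = 1/(4πτ)
Δf = 1/(4π × 7.854e-08 s)
Δf = 1.013e+06 Hz = 1.013 MHz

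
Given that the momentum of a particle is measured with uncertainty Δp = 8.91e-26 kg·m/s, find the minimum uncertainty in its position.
591.791 pm

Using the Heisenberg uncertainty principle:
ΔxΔp ≥ ℏ/2

The minimum uncertainty in position is:
Δx_min = ℏ/(2Δp)
Δx_min = (1.055e-34 J·s) / (2 × 8.910e-26 kg·m/s)
Δx_min = 5.918e-10 m = 591.791 pm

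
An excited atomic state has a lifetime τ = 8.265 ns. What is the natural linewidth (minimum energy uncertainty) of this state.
39.819 neV

Using the energy-time uncertainty principle:
ΔEΔt ≥ ℏ/2

The lifetime τ represents the time uncertainty Δt.
The natural linewidth (minimum energy uncertainty) is:

ΔE = ℏ/(2τ)
ΔE = (1.055e-34 J·s) / (2 × 8.265e-09 s)
ΔE = 6.380e-27 J = 39.819 neV

This natural linewidth limits the precision of spectroscopic measurements.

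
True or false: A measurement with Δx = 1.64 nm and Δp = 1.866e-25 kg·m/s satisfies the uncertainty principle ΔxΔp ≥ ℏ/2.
Yes, it satisfies the uncertainty principle.

Calculate the product ΔxΔp:
ΔxΔp = (1.640e-09 m) × (1.866e-25 kg·m/s)
ΔxΔp = 3.060e-34 J·s

Compare to the minimum allowed value ℏ/2:
ℏ/2 = 5.273e-35 J·s

Since ΔxΔp = 3.060e-34 J·s ≥ 5.273e-35 J·s = ℏ/2,
the measurement satisfies the uncertainty principle.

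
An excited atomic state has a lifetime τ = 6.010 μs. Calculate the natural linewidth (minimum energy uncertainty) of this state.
54.760 peV

Using the energy-time uncertainty principle:
ΔEΔt ≥ ℏ/2

The lifetime τ represents the time uncertainty Δt.
The natural linewidth (minimum energy uncertainty) is:

ΔE = ℏ/(2τ)
ΔE = (1.055e-34 J·s) / (2 × 6.010e-06 s)
ΔE = 8.773e-30 J = 54.760 peV

This natural linewidth limits the precision of spectroscopic measurements.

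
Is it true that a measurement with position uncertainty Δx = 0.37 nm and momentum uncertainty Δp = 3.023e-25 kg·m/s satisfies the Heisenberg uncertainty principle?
Yes, it satisfies the uncertainty principle.

Calculate the product ΔxΔp:
ΔxΔp = (3.700e-10 m) × (3.023e-25 kg·m/s)
ΔxΔp = 1.119e-34 J·s

Compare to the minimum allowed value ℏ/2:
ℏ/2 = 5.273e-35 J·s

Since ΔxΔp = 1.119e-34 J·s ≥ 5.273e-35 J·s = ℏ/2,
the measurement satisfies the uncertainty principle.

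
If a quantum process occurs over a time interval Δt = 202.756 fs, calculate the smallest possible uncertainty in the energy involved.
1.623 meV

Using the energy-time uncertainty principle:
ΔEΔt ≥ ℏ/2

The minimum uncertainty in energy is:
ΔE_min = ℏ/(2Δt)
ΔE_min = (1.055e-34 J·s) / (2 × 2.028e-13 s)
ΔE_min = 2.601e-22 J = 1.623 meV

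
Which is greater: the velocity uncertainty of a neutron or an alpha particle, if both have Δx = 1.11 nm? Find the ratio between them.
The neutron has the larger minimum velocity uncertainty, by a ratio of 4.0.

For both particles, Δp_min = ℏ/(2Δx) = 4.750e-26 kg·m/s (same for both).

The velocity uncertainty is Δv = Δp/m:
- neutron: Δv = 4.750e-26 / 1.675e-27 = 2.836e+01 m/s = 28.361 m/s
- alpha particle: Δv = 4.750e-26 / 6.645e-27 = 7.149e+00 m/s = 7.149 m/s

Ratio: 2.836e+01 / 7.149e+00 = 4.0

The lighter particle has larger velocity uncertainty because Δv ∝ 1/m.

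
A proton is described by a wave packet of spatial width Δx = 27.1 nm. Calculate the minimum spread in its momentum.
1.946 × 10^-27 kg·m/s

For a wave packet, the spatial width Δx and momentum spread Δp are related by the uncertainty principle:
ΔxΔp ≥ ℏ/2

The minimum momentum spread is:
Δp_min = ℏ/(2Δx)
Δp_min = (1.055e-34 J·s) / (2 × 2.710e-08 m)
Δp_min = 1.946e-27 kg·m/s

A wave packet cannot have both a well-defined position and well-defined momentum.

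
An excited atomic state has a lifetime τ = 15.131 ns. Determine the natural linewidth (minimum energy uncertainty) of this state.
21.750 neV

Using the energy-time uncertainty principle:
ΔEΔt ≥ ℏ/2

The lifetime τ represents the time uncertainty Δt.
The natural linewidth (minimum energy uncertainty) is:

ΔE = ℏ/(2τ)
ΔE = (1.055e-34 J·s) / (2 × 1.513e-08 s)
ΔE = 3.485e-27 J = 21.750 neV

This natural linewidth limits the precision of spectroscopic measurements.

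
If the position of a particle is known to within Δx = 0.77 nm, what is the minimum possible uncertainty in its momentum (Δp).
6.848 × 10^-26 kg·m/s

Using the Heisenberg uncertainty principle:
ΔxΔp ≥ ℏ/2

The minimum uncertainty in momentum is:
Δp_min = ℏ/(2Δx)
Δp_min = (1.055e-34 J·s) / (2 × 7.700e-10 m)
Δp_min = 6.848e-26 kg·m/s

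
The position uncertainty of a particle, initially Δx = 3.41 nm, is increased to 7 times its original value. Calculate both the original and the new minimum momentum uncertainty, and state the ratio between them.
Original Δp_min = 1.546 × 10^-26 kg·m/s; new Δp'_min = 2.209 × 10^-27 kg·m/s; ratio Δp'_min/Δp_min = 1/7.

From the uncertainty principle ΔxΔp ≥ ℏ/2, the minimum momentum uncertainty is Δp_min = ℏ/(2Δx).

Original (Δx = 3.41 nm = 3.410e-09 m):
Δp_min = (1.055e-34 J·s)/(2 × 3.410e-09 m) = 1.546e-26 kg·m/s

When Δx → 7Δx:
Δp'_min = ℏ/(2 × 7Δx) = (1/7) × ℏ/(2Δx) = (1/7) × Δp_min
Δp'_min = 1/7 × 1.546e-26 kg·m/s = 2.209e-27 kg·m/s

Since Δp_min ∝ 1/Δx, when Δx is increased to 7 times its original value, Δp_min decreases to 1/7 of its original value.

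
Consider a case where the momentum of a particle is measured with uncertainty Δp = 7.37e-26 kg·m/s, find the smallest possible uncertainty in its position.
715.449 pm

Using the Heisenberg uncertainty principle:
ΔxΔp ≥ ℏ/2

The minimum uncertainty in position is:
Δx_min = ℏ/(2Δp)
Δx_min = (1.055e-34 J·s) / (2 × 7.370e-26 kg·m/s)
Δx_min = 7.154e-10 m = 715.449 pm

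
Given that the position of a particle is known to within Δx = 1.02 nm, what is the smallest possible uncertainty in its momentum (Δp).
5.169 × 10^-26 kg·m/s

Using the Heisenberg uncertainty principle:
ΔxΔp ≥ ℏ/2

The minimum uncertainty in momentum is:
Δp_min = ℏ/(2Δx)
Δp_min = (1.055e-34 J·s) / (2 × 1.020e-09 m)
Δp_min = 5.169e-26 kg·m/s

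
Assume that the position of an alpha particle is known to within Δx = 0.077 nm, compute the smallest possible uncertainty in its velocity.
103.058 m/s

Using the Heisenberg uncertainty principle and Δp = mΔv:
ΔxΔp ≥ ℏ/2
Δx(mΔv) ≥ ℏ/2

The minimum uncertainty in velocity is:
Δv_min = ℏ/(2mΔx)
Δv_min = (1.055e-34 J·s) / (2 × 6.645e-27 kg × 7.700e-11 m)
Δv_min = 1.031e+02 m/s = 103.058 m/s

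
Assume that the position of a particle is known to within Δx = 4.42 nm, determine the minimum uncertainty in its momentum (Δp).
1.193 × 10^-26 kg·m/s

Using the Heisenberg uncertainty principle:
ΔxΔp ≥ ℏ/2

The minimum uncertainty in momentum is:
Δp_min = ℏ/(2Δx)
Δp_min = (1.055e-34 J·s) / (2 × 4.420e-09 m)
Δp_min = 1.193e-26 kg·m/s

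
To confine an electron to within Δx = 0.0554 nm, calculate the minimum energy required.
3.103 eV

Localizing a particle requires giving it sufficient momentum uncertainty:

1. From uncertainty principle: Δp ≥ ℏ/(2Δx)
   Δp_min = (1.055e-34 J·s) / (2 × 5.540e-11 m)
   Δp_min = 9.518e-25 kg·m/s

2. This momentum uncertainty corresponds to kinetic energy:
   KE ≈ (Δp)²/(2m) = (9.518e-25)²/(2 × 9.109e-31 kg)
   KE = 4.972e-19 J = 3.103 eV

Tighter localization requires more energy.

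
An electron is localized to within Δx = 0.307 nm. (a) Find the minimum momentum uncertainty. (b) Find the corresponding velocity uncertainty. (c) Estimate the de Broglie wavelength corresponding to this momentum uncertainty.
(a) Δp_min = 1.718 × 10^-25 kg·m/s
(b) Δv_min = 188.547 km/s
(c) λ_dB = 3.858 nm

Step-by-step:

(a) From the uncertainty principle:
Δp_min = ℏ/(2Δx) = (1.055e-34 J·s)/(2 × 3.070e-10 m) = 1.718e-25 kg·m/s

(b) The velocity uncertainty:
Δv = Δp/m = (1.718e-25 kg·m/s)/(9.109e-31 kg) = 1.885e+05 m/s = 188.547 km/s

(c) The de Broglie wavelength for this momentum:
λ = h/p = (6.626e-34 J·s)/(1.718e-25 kg·m/s) = 3.858e-09 m = 3.858 nm

Note: The de Broglie wavelength is comparable to the localization size, as expected from wave-particle duality.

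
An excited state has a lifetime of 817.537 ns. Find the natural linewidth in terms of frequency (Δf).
97.338 kHz

Using the energy-time uncertainty principle and E = hf:
ΔEΔt ≥ ℏ/2
hΔf·Δt ≥ ℏ/2

The minimum frequency uncertainty is:
Δf = ℏ/(2hτ) = 1/(4πτ)
Δf = 1/(4π × 8.175e-07 s)
Δf = 9.734e+04 Hz = 97.338 kHz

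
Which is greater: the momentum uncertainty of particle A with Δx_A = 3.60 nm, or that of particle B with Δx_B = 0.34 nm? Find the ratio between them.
Particle B has the larger minimum momentum uncertainty, by a factor of 10.59.

For each particle, the minimum momentum uncertainty is Δp_min = ℏ/(2Δx):

Particle A: Δp_A = ℏ/(2×3.600e-09 m) = 1.465e-26 kg·m/s
Particle B: Δp_B = ℏ/(2×3.400e-10 m) = 1.551e-25 kg·m/s

Ratio: Δp_B/Δp_A = 10.59

Since Δp_min ∝ 1/Δx, the particle with smaller position uncertainty (B) has larger momentum uncertainty.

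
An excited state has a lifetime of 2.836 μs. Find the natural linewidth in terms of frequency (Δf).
28.060 kHz

Using the energy-time uncertainty principle and E = hf:
ΔEΔt ≥ ℏ/2
hΔf·Δt ≥ ℏ/2

The minimum frequency uncertainty is:
Δf = ℏ/(2hτ) = 1/(4πτ)
Δf = 1/(4π × 2.836e-06 s)
Δf = 2.806e+04 Hz = 28.060 kHz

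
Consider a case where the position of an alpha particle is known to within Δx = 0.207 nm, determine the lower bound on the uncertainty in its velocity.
38.336 m/s

Using the Heisenberg uncertainty principle and Δp = mΔv:
ΔxΔp ≥ ℏ/2
Δx(mΔv) ≥ ℏ/2

The minimum uncertainty in velocity is:
Δv_min = ℏ/(2mΔx)
Δv_min = (1.055e-34 J·s) / (2 × 6.645e-27 kg × 2.070e-10 m)
Δv_min = 3.834e+01 m/s = 38.336 m/s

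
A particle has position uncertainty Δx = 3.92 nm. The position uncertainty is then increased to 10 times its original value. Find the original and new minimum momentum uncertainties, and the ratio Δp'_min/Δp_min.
Original Δp_min = 1.345 × 10^-26 kg·m/s; new Δp'_min = 1.345 × 10^-27 kg·m/s; ratio Δp'_min/Δp_min = 1/10.

From the uncertainty principle ΔxΔp ≥ ℏ/2, the minimum momentum uncertainty is Δp_min = ℏ/(2Δx).

Original (Δx = 3.92 nm = 3.920e-09 m):
Δp_min = (1.055e-34 J·s)/(2 × 3.920e-09 m) = 1.345e-26 kg·m/s

When Δx → 10Δx:
Δp'_min = ℏ/(2 × 10Δx) = (1/10) × ℏ/(2Δx) = (1/10) × Δp_min
Δp'_min = 1/10 × 1.345e-26 kg·m/s = 1.345e-27 kg·m/s

Since Δp_min ∝ 1/Δx, when Δx is increased to 10 times its original value, Δp_min decreases to 1/10 of its original value.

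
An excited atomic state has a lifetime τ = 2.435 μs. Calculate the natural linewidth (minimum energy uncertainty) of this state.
135.156 peV

Using the energy-time uncertainty principle:
ΔEΔt ≥ ℏ/2

The lifetime τ represents the time uncertainty Δt.
The natural linewidth (minimum energy uncertainty) is:

ΔE = ℏ/(2τ)
ΔE = (1.055e-34 J·s) / (2 × 2.435e-06 s)
ΔE = 2.165e-29 J = 135.156 peV

This natural linewidth limits the precision of spectroscopic measurements.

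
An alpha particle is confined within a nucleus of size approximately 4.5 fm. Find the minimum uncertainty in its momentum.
1.172 × 10^-20 kg·m/s

Using the Heisenberg uncertainty principle:
ΔxΔp ≥ ℏ/2

With Δx ≈ L = 4.500e-15 m (the confinement size):
Δp_min = ℏ/(2Δx)
Δp_min = (1.055e-34 J·s) / (2 × 4.500e-15 m)
Δp_min = 1.172e-20 kg·m/s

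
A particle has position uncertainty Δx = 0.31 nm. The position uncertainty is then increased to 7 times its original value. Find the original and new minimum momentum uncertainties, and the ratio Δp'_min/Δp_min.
Original Δp_min = 1.701 × 10^-25 kg·m/s; new Δp'_min = 2.430 × 10^-26 kg·m/s; ratio Δp'_min/Δp_min = 1/7.

From the uncertainty principle ΔxΔp ≥ ℏ/2, the minimum momentum uncertainty is Δp_min = ℏ/(2Δx).

Original (Δx = 0.31 nm = 3.100e-10 m):
Δp_min = (1.055e-34 J·s)/(2 × 3.100e-10 m) = 1.701e-25 kg·m/s

When Δx → 7Δx:
Δp'_min = ℏ/(2 × 7Δx) = (1/7) × ℏ/(2Δx) = (1/7) × Δp_min
Δp'_min = 1/7 × 1.701e-25 kg·m/s = 2.430e-26 kg·m/s

Since Δp_min ∝ 1/Δx, when Δx is increased to 7 times its original value, Δp_min decreases to 1/7 of its original value.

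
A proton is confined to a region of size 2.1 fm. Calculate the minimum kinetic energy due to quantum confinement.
1.176 MeV

Using the uncertainty principle:

1. Position uncertainty: Δx ≈ 2.100e-15 m
2. Minimum momentum uncertainty: Δp = ℏ/(2Δx) = 2.511e-20 kg·m/s
3. Minimum kinetic energy:
   KE = (Δp)²/(2m) = (2.511e-20)²/(2 × 1.673e-27 kg)
   KE = 1.885e-13 J = 1.176 MeV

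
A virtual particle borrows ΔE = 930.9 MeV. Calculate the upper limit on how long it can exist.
3.535 × 10^-25 s

Using the energy-time uncertainty principle:
ΔEΔt ≥ ℏ/2

For a virtual particle borrowing energy ΔE, the maximum lifetime is:
Δt_max = ℏ/(2ΔE)

Converting energy:
ΔE = 930.9 MeV = 1.491e-10 J

Δt_max = (1.055e-34 J·s) / (2 × 1.491e-10 J)
Δt_max = 3.535e-25 s = 3.535 × 10^-25 s

Virtual particles with higher borrowed energy exist for shorter times.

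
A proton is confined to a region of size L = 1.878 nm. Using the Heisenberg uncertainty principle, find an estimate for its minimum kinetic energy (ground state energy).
1.471 μeV

Using the uncertainty principle to estimate ground state energy:

1. The position uncertainty is approximately the confinement size:
   Δx ≈ L = 1.878e-09 m

2. From ΔxΔp ≥ ℏ/2, the minimum momentum uncertainty is:
   Δp ≈ ℏ/(2L) = 2.808e-26 kg·m/s

3. The kinetic energy is approximately:
   KE ≈ (Δp)²/(2m) = (2.808e-26)²/(2 × 1.673e-27 kg)
   KE ≈ 2.357e-25 J = 1.471 μeV

This is an order-of-magnitude estimate of the ground state energy.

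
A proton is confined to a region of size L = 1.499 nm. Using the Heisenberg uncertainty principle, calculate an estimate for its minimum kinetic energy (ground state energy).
2.309 μeV

Using the uncertainty principle to estimate ground state energy:

1. The position uncertainty is approximately the confinement size:
   Δx ≈ L = 1.499e-09 m

2. From ΔxΔp ≥ ℏ/2, the minimum momentum uncertainty is:
   Δp ≈ ℏ/(2L) = 3.518e-26 kg·m/s

3. The kinetic energy is approximately:
   KE ≈ (Δp)²/(2m) = (3.518e-26)²/(2 × 1.673e-27 kg)
   KE ≈ 3.699e-25 J = 2.309 μeV

This is an order-of-magnitude estimate of the ground state energy.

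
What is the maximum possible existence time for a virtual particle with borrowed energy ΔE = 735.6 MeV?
4.474 × 10^-25 s

Using the energy-time uncertainty principle:
ΔEΔt ≥ ℏ/2

For a virtual particle borrowing energy ΔE, the maximum lifetime is:
Δt_max = ℏ/(2ΔE)

Converting energy:
ΔE = 735.6 MeV = 1.179e-10 J

Δt_max = (1.055e-34 J·s) / (2 × 1.179e-10 J)
Δt_max = 4.474e-25 s = 4.474 × 10^-25 s

Virtual particles with higher borrowed energy exist for shorter times.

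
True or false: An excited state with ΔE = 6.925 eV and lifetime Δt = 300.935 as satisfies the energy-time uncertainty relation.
Yes, it satisfies the uncertainty relation.

Calculate the product ΔEΔt:
ΔE = 6.925 eV = 1.110e-18 J
ΔEΔt = (1.110e-18 J) × (3.009e-16 s)
ΔEΔt = 3.339e-34 J·s

Compare to the minimum allowed value ℏ/2:
ℏ/2 = 5.273e-35 J·s

Since ΔEΔt = 3.339e-34 J·s ≥ 5.273e-35 J·s = ℏ/2,
this satisfies the uncertainty relation.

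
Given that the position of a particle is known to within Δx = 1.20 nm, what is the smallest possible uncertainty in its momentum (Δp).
4.394 × 10^-26 kg·m/s

Using the Heisenberg uncertainty principle:
ΔxΔp ≥ ℏ/2

The minimum uncertainty in momentum is:
Δp_min = ℏ/(2Δx)
Δp_min = (1.055e-34 J·s) / (2 × 1.200e-09 m)
Δp_min = 4.394e-26 kg·m/s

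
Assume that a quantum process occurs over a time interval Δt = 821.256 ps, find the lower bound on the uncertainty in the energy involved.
400.735 neV

Using the energy-time uncertainty principle:
ΔEΔt ≥ ℏ/2

The minimum uncertainty in energy is:
ΔE_min = ℏ/(2Δt)
ΔE_min = (1.055e-34 J·s) / (2 × 8.213e-10 s)
ΔE_min = 6.420e-26 J = 400.735 neV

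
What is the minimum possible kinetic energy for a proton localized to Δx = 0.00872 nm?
68.221 meV

Localizing a particle requires giving it sufficient momentum uncertainty:

1. From uncertainty principle: Δp ≥ ℏ/(2Δx)
   Δp_min = (1.055e-34 J·s) / (2 × 8.720e-12 m)
   Δp_min = 6.047e-24 kg·m/s

2. This momentum uncertainty corresponds to kinetic energy:
   KE ≈ (Δp)²/(2m) = (6.047e-24)²/(2 × 1.673e-27 kg)
   KE = 1.093e-20 J = 68.221 meV

Tighter localization requires more energy.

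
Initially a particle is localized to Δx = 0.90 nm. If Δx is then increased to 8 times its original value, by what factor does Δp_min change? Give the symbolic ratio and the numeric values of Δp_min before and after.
Original Δp_min = 5.859 × 10^-26 kg·m/s; new Δp'_min = 7.323 × 10^-27 kg·m/s; ratio Δp'_min/Δp_min = 1/8.

From the uncertainty principle ΔxΔp ≥ ℏ/2, the minimum momentum uncertainty is Δp_min = ℏ/(2Δx).

Original (Δx = 0.90 nm = 9.000e-10 m):
Δp_min = (1.055e-34 J·s)/(2 × 9.000e-10 m) = 5.859e-26 kg·m/s

When Δx → 8Δx:
Δp'_min = ℏ/(2 × 8Δx) = (1/8) × ℏ/(2Δx) = (1/8) × Δp_min
Δp'_min = 1/8 × 5.859e-26 kg·m/s = 7.323e-27 kg·m/s

Since Δp_min ∝ 1/Δx, when Δx is increased to 8 times its original value, Δp_min decreases to 1/8 of its original value.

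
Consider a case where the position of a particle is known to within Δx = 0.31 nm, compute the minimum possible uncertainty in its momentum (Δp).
1.701 × 10^-25 kg·m/s

Using the Heisenberg uncertainty principle:
ΔxΔp ≥ ℏ/2

The minimum uncertainty in momentum is:
Δp_min = ℏ/(2Δx)
Δp_min = (1.055e-34 J·s) / (2 × 3.100e-10 m)
Δp_min = 1.701e-25 kg·m/s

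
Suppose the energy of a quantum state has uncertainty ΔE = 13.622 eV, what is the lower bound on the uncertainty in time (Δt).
24.160 as

Using the energy-time uncertainty principle:
ΔEΔt ≥ ℏ/2

The minimum uncertainty in time is:
Δt_min = ℏ/(2ΔE)
Δt_min = (1.055e-34 J·s) / (2 × 2.182e-18 J)
Δt_min = 2.416e-17 s = 24.160 as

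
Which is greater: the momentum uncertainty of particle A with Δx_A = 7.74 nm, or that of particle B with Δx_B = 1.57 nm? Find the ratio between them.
Particle B has the larger minimum momentum uncertainty, by a factor of 4.93.

For each particle, the minimum momentum uncertainty is Δp_min = ℏ/(2Δx):

Particle A: Δp_A = ℏ/(2×7.740e-09 m) = 6.812e-27 kg·m/s
Particle B: Δp_B = ℏ/(2×1.570e-09 m) = 3.359e-26 kg·m/s

Ratio: Δp_B/Δp_A = 4.93

Since Δp_min ∝ 1/Δx, the particle with smaller position uncertainty (B) has larger momentum uncertainty.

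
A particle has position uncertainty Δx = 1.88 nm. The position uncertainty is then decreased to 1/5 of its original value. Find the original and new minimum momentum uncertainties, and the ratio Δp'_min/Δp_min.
Original Δp_min = 2.805 × 10^-26 kg·m/s; new Δp'_min = 1.402 × 10^-25 kg·m/s; ratio Δp'_min/Δp_min = 5.

From the uncertainty principle ΔxΔp ≥ ℏ/2, the minimum momentum uncertainty is Δp_min = ℏ/(2Δx).

Original (Δx = 1.88 nm = 1.880e-09 m):
Δp_min = (1.055e-34 J·s)/(2 × 1.880e-09 m) = 2.805e-26 kg·m/s

When Δx → (1/5)Δx:
Δp'_min = ℏ/(2 × (1/5)Δx) = 5 × ℏ/(2Δx) = 5 × Δp_min
Δp'_min = 5 × 2.805e-26 kg·m/s = 1.402e-25 kg·m/s

Since Δp_min ∝ 1/Δx, when Δx is decreased to 1/5 of its original value, Δp_min increases to 5 times its original value.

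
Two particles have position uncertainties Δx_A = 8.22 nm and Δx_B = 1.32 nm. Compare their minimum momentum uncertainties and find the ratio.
Particle B has the larger minimum momentum uncertainty, by a factor of 6.23.

For each particle, the minimum momentum uncertainty is Δp_min = ℏ/(2Δx):

Particle A: Δp_A = ℏ/(2×8.220e-09 m) = 6.415e-27 kg·m/s
Particle B: Δp_B = ℏ/(2×1.320e-09 m) = 3.995e-26 kg·m/s

Ratio: Δp_B/Δp_A = 6.23

Since Δp_min ∝ 1/Δx, the particle with smaller position uncertainty (B) has larger momentum uncertainty.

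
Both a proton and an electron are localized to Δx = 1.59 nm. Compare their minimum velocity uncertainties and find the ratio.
The electron has the larger minimum velocity uncertainty, by a ratio of 1836.2.

For both particles, Δp_min = ℏ/(2Δx) = 3.316e-26 kg·m/s (same for both).

The velocity uncertainty is Δv = Δp/m:
- proton: Δv = 3.316e-26 / 1.673e-27 = 1.983e+01 m/s = 19.827 m/s
- electron: Δv = 3.316e-26 / 9.109e-31 = 3.640e+04 m/s = 36.405 km/s

Ratio: 3.640e+04 / 1.983e+01 = 1836.2

The lighter particle has larger velocity uncertainty because Δv ∝ 1/m.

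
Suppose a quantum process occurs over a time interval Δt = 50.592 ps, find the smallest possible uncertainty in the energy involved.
6.505 μeV

Using the energy-time uncertainty principle:
ΔEΔt ≥ ℏ/2

The minimum uncertainty in energy is:
ΔE_min = ℏ/(2Δt)
ΔE_min = (1.055e-34 J·s) / (2 × 5.059e-11 s)
ΔE_min = 1.042e-24 J = 6.505 μeV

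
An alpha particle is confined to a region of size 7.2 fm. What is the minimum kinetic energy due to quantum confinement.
25.189 keV

Using the uncertainty principle:

1. Position uncertainty: Δx ≈ 7.200e-15 m
2. Minimum momentum uncertainty: Δp = ℏ/(2Δx) = 7.323e-21 kg·m/s
3. Minimum kinetic energy:
   KE = (Δp)²/(2m) = (7.323e-21)²/(2 × 6.645e-27 kg)
   KE = 4.036e-15 J = 25.189 keV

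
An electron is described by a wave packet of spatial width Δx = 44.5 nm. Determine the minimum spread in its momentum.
1.185 × 10^-27 kg·m/s

For a wave packet, the spatial width Δx and momentum spread Δp are related by the uncertainty principle:
ΔxΔp ≥ ℏ/2

The minimum momentum spread is:
Δp_min = ℏ/(2Δx)
Δp_min = (1.055e-34 J·s) / (2 × 4.450e-08 m)
Δp_min = 1.185e-27 kg·m/s

A wave packet cannot have both a well-defined position and well-defined momentum.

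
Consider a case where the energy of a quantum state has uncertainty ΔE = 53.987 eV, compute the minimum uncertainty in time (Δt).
6.096 as

Using the energy-time uncertainty principle:
ΔEΔt ≥ ℏ/2

The minimum uncertainty in time is:
Δt_min = ℏ/(2ΔE)
Δt_min = (1.055e-34 J·s) / (2 × 8.650e-18 J)
Δt_min = 6.096e-18 s = 6.096 as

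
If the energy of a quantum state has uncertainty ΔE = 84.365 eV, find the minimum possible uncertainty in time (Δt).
3.901 as

Using the energy-time uncertainty principle:
ΔEΔt ≥ ℏ/2

The minimum uncertainty in time is:
Δt_min = ℏ/(2ΔE)
Δt_min = (1.055e-34 J·s) / (2 × 1.352e-17 J)
Δt_min = 3.901e-18 s = 3.901 as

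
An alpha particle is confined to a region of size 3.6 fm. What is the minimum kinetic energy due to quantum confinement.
100.757 keV

Using the uncertainty principle:

1. Position uncertainty: Δx ≈ 3.600e-15 m
2. Minimum momentum uncertainty: Δp = ℏ/(2Δx) = 1.465e-20 kg·m/s
3. Minimum kinetic energy:
   KE = (Δp)²/(2m) = (1.465e-20)²/(2 × 6.645e-27 kg)
   KE = 1.614e-14 J = 100.757 keV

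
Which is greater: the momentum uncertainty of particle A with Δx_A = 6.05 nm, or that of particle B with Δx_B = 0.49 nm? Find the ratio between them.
Particle B has the larger minimum momentum uncertainty, by a factor of 12.35.

For each particle, the minimum momentum uncertainty is Δp_min = ℏ/(2Δx):

Particle A: Δp_A = ℏ/(2×6.050e-09 m) = 8.715e-27 kg·m/s
Particle B: Δp_B = ℏ/(2×4.900e-10 m) = 1.076e-25 kg·m/s

Ratio: Δp_B/Δp_A = 12.35

Since Δp_min ∝ 1/Δx, the particle with smaller position uncertainty (B) has larger momentum uncertainty.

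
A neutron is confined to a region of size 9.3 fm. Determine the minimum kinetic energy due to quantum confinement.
59.895 keV

Using the uncertainty principle:

1. Position uncertainty: Δx ≈ 9.300e-15 m
2. Minimum momentum uncertainty: Δp = ℏ/(2Δx) = 5.670e-21 kg·m/s
3. Minimum kinetic energy:
   KE = (Δp)²/(2m) = (5.670e-21)²/(2 × 1.675e-27 kg)
   KE = 9.596e-15 J = 59.895 keV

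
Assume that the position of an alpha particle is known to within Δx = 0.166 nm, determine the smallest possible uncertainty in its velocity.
47.804 m/s

Using the Heisenberg uncertainty principle and Δp = mΔv:
ΔxΔp ≥ ℏ/2
Δx(mΔv) ≥ ℏ/2

The minimum uncertainty in velocity is:
Δv_min = ℏ/(2mΔx)
Δv_min = (1.055e-34 J·s) / (2 × 6.645e-27 kg × 1.660e-10 m)
Δv_min = 4.780e+01 m/s = 47.804 m/s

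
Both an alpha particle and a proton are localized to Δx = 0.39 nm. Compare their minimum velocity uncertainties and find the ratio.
The proton has the larger minimum velocity uncertainty, by a ratio of 4.0.

For both particles, Δp_min = ℏ/(2Δx) = 1.352e-25 kg·m/s (same for both).

The velocity uncertainty is Δv = Δp/m:
- alpha particle: Δv = 1.352e-25 / 6.645e-27 = 2.035e+01 m/s = 20.347 m/s
- proton: Δv = 1.352e-25 / 1.673e-27 = 8.083e+01 m/s = 80.832 m/s

Ratio: 8.083e+01 / 2.035e+01 = 4.0

The lighter particle has larger velocity uncertainty because Δv ∝ 1/m.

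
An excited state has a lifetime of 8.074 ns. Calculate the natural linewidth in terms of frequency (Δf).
9.856 MHz

Using the energy-time uncertainty principle and E = hf:
ΔEΔt ≥ ℏ/2
hΔf·Δt ≥ ℏ/2

The minimum frequency uncertainty is:
Δf = ℏ/(2hτ) = 1/(4πτ)
Δf = 1/(4π × 8.074e-09 s)
Δf = 9.856e+06 Hz = 9.856 MHz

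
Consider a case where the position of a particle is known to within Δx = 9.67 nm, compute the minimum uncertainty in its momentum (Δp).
5.453 × 10^-27 kg·m/s

Using the Heisenberg uncertainty principle:
ΔxΔp ≥ ℏ/2

The minimum uncertainty in momentum is:
Δp_min = ℏ/(2Δx)
Δp_min = (1.055e-34 J·s) / (2 × 9.670e-09 m)
Δp_min = 5.453e-27 kg·m/s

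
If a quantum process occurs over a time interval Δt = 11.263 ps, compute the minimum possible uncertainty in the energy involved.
29.220 μeV

Using the energy-time uncertainty principle:
ΔEΔt ≥ ℏ/2

The minimum uncertainty in energy is:
ΔE_min = ℏ/(2Δt)
ΔE_min = (1.055e-34 J·s) / (2 × 1.126e-11 s)
ΔE_min = 4.682e-24 J = 29.220 μeV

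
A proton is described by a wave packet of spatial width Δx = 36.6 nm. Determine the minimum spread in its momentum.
1.441 × 10^-27 kg·m/s

For a wave packet, the spatial width Δx and momentum spread Δp are related by the uncertainty principle:
ΔxΔp ≥ ℏ/2

The minimum momentum spread is:
Δp_min = ℏ/(2Δx)
Δp_min = (1.055e-34 J·s) / (2 × 3.660e-08 m)
Δp_min = 1.441e-27 kg·m/s

A wave packet cannot have both a well-defined position and well-defined momentum.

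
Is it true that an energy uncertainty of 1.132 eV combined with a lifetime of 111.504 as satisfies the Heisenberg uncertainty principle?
No, it violates the uncertainty relation.

Calculate the product ΔEΔt:
ΔE = 1.132 eV = 1.814e-19 J
ΔEΔt = (1.814e-19 J) × (1.115e-16 s)
ΔEΔt = 2.022e-35 J·s

Compare to the minimum allowed value ℏ/2:
ℏ/2 = 5.273e-35 J·s

Since ΔEΔt = 2.022e-35 J·s < 5.273e-35 J·s = ℏ/2,
this violates the uncertainty relation.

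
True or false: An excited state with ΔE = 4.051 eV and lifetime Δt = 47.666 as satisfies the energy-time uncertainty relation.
No, it violates the uncertainty relation.

Calculate the product ΔEΔt:
ΔE = 4.051 eV = 6.490e-19 J
ΔEΔt = (6.490e-19 J) × (4.767e-17 s)
ΔEΔt = 3.094e-35 J·s

Compare to the minimum allowed value ℏ/2:
ℏ/2 = 5.273e-35 J·s

Since ΔEΔt = 3.094e-35 J·s < 5.273e-35 J·s = ℏ/2,
this violates the uncertainty relation.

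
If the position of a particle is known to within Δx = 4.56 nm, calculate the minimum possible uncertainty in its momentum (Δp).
1.156 × 10^-26 kg·m/s

Using the Heisenberg uncertainty principle:
ΔxΔp ≥ ℏ/2

The minimum uncertainty in momentum is:
Δp_min = ℏ/(2Δx)
Δp_min = (1.055e-34 J·s) / (2 × 4.560e-09 m)
Δp_min = 1.156e-26 kg·m/s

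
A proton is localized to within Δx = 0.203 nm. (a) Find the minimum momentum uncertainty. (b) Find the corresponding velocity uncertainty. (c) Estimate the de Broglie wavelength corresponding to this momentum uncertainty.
(a) Δp_min = 2.597 × 10^-25 kg·m/s
(b) Δv_min = 155.293 m/s
(c) λ_dB = 2.551 nm

Step-by-step:

(a) From the uncertainty principle:
Δp_min = ℏ/(2Δx) = (1.055e-34 J·s)/(2 × 2.030e-10 m) = 2.597e-25 kg·m/s

(b) The velocity uncertainty:
Δv = Δp/m = (2.597e-25 kg·m/s)/(1.673e-27 kg) = 1.553e+02 m/s = 155.293 m/s

(c) The de Broglie wavelength for this momentum:
λ = h/p = (6.626e-34 J·s)/(2.597e-25 kg·m/s) = 2.551e-09 m = 2.551 nm

Note: The de Broglie wavelength is comparable to the localization size, as expected from wave-particle duality.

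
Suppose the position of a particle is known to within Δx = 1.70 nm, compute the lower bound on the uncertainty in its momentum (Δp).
3.102 × 10^-26 kg·m/s

Using the Heisenberg uncertainty principle:
ΔxΔp ≥ ℏ/2

The minimum uncertainty in momentum is:
Δp_min = ℏ/(2Δx)
Δp_min = (1.055e-34 J·s) / (2 × 1.700e-09 m)
Δp_min = 3.102e-26 kg·m/s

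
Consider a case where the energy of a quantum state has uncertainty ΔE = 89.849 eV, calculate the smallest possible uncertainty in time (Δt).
3.663 as

Using the energy-time uncertainty principle:
ΔEΔt ≥ ℏ/2

The minimum uncertainty in time is:
Δt_min = ℏ/(2ΔE)
Δt_min = (1.055e-34 J·s) / (2 × 1.440e-17 J)
Δt_min = 3.663e-18 s = 3.663 as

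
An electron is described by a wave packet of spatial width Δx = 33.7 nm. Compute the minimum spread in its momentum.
1.565 × 10^-27 kg·m/s

For a wave packet, the spatial width Δx and momentum spread Δp are related by the uncertainty principle:
ΔxΔp ≥ ℏ/2

The minimum momentum spread is:
Δp_min = ℏ/(2Δx)
Δp_min = (1.055e-34 J·s) / (2 × 3.370e-08 m)
Δp_min = 1.565e-27 kg·m/s

A wave packet cannot have both a well-defined position and well-defined momentum.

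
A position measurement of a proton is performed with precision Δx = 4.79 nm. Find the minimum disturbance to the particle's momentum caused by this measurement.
1.101 × 10^-26 kg·m/s

The uncertainty principle implies that measuring position disturbs momentum:
ΔxΔp ≥ ℏ/2

When we measure position with precision Δx, we necessarily introduce a momentum uncertainty:
Δp ≥ ℏ/(2Δx)
Δp_min = (1.055e-34 J·s) / (2 × 4.790e-09 m)
Δp_min = 1.101e-26 kg·m/s

The more precisely we measure position, the greater the momentum disturbance.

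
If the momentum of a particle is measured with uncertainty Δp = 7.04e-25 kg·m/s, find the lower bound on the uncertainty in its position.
74.899 pm

Using the Heisenberg uncertainty principle:
ΔxΔp ≥ ℏ/2

The minimum uncertainty in position is:
Δx_min = ℏ/(2Δp)
Δx_min = (1.055e-34 J·s) / (2 × 7.040e-25 kg·m/s)
Δx_min = 7.490e-11 m = 74.899 pm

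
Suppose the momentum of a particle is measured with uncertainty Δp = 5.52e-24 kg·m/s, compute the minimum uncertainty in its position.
9.552 pm

Using the Heisenberg uncertainty principle:
ΔxΔp ≥ ℏ/2

The minimum uncertainty in position is:
Δx_min = ℏ/(2Δp)
Δx_min = (1.055e-34 J·s) / (2 × 5.520e-24 kg·m/s)
Δx_min = 9.552e-12 m = 9.552 pm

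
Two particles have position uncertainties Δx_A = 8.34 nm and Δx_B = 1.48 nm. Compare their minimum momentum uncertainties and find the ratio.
Particle B has the larger minimum momentum uncertainty, by a factor of 5.64.

For each particle, the minimum momentum uncertainty is Δp_min = ℏ/(2Δx):

Particle A: Δp_A = ℏ/(2×8.340e-09 m) = 6.322e-27 kg·m/s
Particle B: Δp_B = ℏ/(2×1.480e-09 m) = 3.563e-26 kg·m/s

Ratio: Δp_B/Δp_A = 5.64

Since Δp_min ∝ 1/Δx, the particle with smaller position uncertainty (B) has larger momentum uncertainty.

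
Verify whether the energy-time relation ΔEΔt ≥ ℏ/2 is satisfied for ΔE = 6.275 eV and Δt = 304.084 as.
Yes, it satisfies the uncertainty relation.

Calculate the product ΔEΔt:
ΔE = 6.275 eV = 1.005e-18 J
ΔEΔt = (1.005e-18 J) × (3.041e-16 s)
ΔEΔt = 3.057e-34 J·s

Compare to the minimum allowed value ℏ/2:
ℏ/2 = 5.273e-35 J·s

Since ΔEΔt = 3.057e-34 J·s ≥ 5.273e-35 J·s = ℏ/2,
this satisfies the uncertainty relation.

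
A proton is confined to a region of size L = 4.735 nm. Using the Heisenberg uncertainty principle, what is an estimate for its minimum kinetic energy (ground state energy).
231.374 neV

Using the uncertainty principle to estimate ground state energy:

1. The position uncertainty is approximately the confinement size:
   Δx ≈ L = 4.735e-09 m

2. From ΔxΔp ≥ ℏ/2, the minimum momentum uncertainty is:
   Δp ≈ ℏ/(2L) = 1.114e-26 kg·m/s

3. The kinetic energy is approximately:
   KE ≈ (Δp)²/(2m) = (1.114e-26)²/(2 × 1.673e-27 kg)
   KE ≈ 3.707e-26 J = 231.374 neV

This is an order-of-magnitude estimate of the ground state energy.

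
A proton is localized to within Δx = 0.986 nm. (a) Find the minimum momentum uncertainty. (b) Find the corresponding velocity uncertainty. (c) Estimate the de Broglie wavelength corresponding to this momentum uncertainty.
(a) Δp_min = 5.348 × 10^-26 kg·m/s
(b) Δv_min = 31.972 m/s
(c) λ_dB = 12.390 nm

Step-by-step:

(a) From the uncertainty principle:
Δp_min = ℏ/(2Δx) = (1.055e-34 J·s)/(2 × 9.860e-10 m) = 5.348e-26 kg·m/s

(b) The velocity uncertainty:
Δv = Δp/m = (5.348e-26 kg·m/s)/(1.673e-27 kg) = 3.197e+01 m/s = 31.972 m/s

(c) The de Broglie wavelength for this momentum:
λ = h/p = (6.626e-34 J·s)/(5.348e-26 kg·m/s) = 1.239e-08 m = 12.390 nm

Note: The de Broglie wavelength is comparable to the localization size, as expected from wave-particle duality.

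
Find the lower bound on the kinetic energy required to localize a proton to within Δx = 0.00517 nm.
194.077 meV

Localizing a particle requires giving it sufficient momentum uncertainty:

1. From uncertainty principle: Δp ≥ ℏ/(2Δx)
   Δp_min = (1.055e-34 J·s) / (2 × 5.170e-12 m)
   Δp_min = 1.020e-23 kg·m/s

2. This momentum uncertainty corresponds to kinetic energy:
   KE ≈ (Δp)²/(2m) = (1.020e-23)²/(2 × 1.673e-27 kg)
   KE = 3.109e-20 J = 194.077 meV

Tighter localization requires more energy.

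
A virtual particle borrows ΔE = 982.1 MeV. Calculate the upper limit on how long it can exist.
3.351 × 10^-25 s

Using the energy-time uncertainty principle:
ΔEΔt ≥ ℏ/2

For a virtual particle borrowing energy ΔE, the maximum lifetime is:
Δt_max = ℏ/(2ΔE)

Converting energy:
ΔE = 982.1 MeV = 1.573e-10 J

Δt_max = (1.055e-34 J·s) / (2 × 1.573e-10 J)
Δt_max = 3.351e-25 s = 3.351 × 10^-25 s

Virtual particles with higher borrowed energy exist for shorter times.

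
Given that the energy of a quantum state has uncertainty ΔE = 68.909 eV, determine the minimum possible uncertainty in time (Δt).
4.776 as

Using the energy-time uncertainty principle:
ΔEΔt ≥ ℏ/2

The minimum uncertainty in time is:
Δt_min = ℏ/(2ΔE)
Δt_min = (1.055e-34 J·s) / (2 × 1.104e-17 J)
Δt_min = 4.776e-18 s = 4.776 as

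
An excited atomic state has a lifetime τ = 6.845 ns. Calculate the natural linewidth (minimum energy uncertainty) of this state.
48.080 neV

Using the energy-time uncertainty principle:
ΔEΔt ≥ ℏ/2

The lifetime τ represents the time uncertainty Δt.
The natural linewidth (minimum energy uncertainty) is:

ΔE = ℏ/(2τ)
ΔE = (1.055e-34 J·s) / (2 × 6.845e-09 s)
ΔE = 7.703e-27 J = 48.080 neV

This natural linewidth limits the precision of spectroscopic measurements.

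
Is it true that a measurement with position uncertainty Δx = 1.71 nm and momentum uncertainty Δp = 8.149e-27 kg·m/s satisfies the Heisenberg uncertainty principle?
No, it violates the uncertainty principle (impossible measurement).

Calculate the product ΔxΔp:
ΔxΔp = (1.710e-09 m) × (8.149e-27 kg·m/s)
ΔxΔp = 1.393e-35 J·s

Compare to the minimum allowed value ℏ/2:
ℏ/2 = 5.273e-35 J·s

Since ΔxΔp = 1.393e-35 J·s < 5.273e-35 J·s = ℏ/2,
the measurement violates the uncertainty principle.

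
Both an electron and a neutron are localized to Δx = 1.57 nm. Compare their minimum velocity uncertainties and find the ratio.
The electron has the larger minimum velocity uncertainty, by a ratio of 1838.7.

For both particles, Δp_min = ℏ/(2Δx) = 3.359e-26 kg·m/s (same for both).

The velocity uncertainty is Δv = Δp/m:
- electron: Δv = 3.359e-26 / 9.109e-31 = 3.687e+04 m/s = 36.869 km/s
- neutron: Δv = 3.359e-26 / 1.675e-27 = 2.005e+01 m/s = 20.052 m/s

Ratio: 3.687e+04 / 2.005e+01 = 1838.7

The lighter particle has larger velocity uncertainty because Δv ∝ 1/m.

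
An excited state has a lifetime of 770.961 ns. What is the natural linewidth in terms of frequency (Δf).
103.219 kHz

Using the energy-time uncertainty principle and E = hf:
ΔEΔt ≥ ℏ/2
hΔf·Δt ≥ ℏ/2

The minimum frequency uncertainty is:
Δf = ℏ/(2hτ) = 1/(4πτ)
Δf = 1/(4π × 7.710e-07 s)
Δf = 1.032e+05 Hz = 103.219 kHz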